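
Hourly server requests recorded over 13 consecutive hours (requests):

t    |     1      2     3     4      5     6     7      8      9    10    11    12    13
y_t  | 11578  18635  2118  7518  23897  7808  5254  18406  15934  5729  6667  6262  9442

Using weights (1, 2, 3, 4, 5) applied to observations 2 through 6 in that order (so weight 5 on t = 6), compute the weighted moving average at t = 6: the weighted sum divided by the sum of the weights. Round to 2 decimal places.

12003.53

Weighted sum: 1·18635 + 2·2118 + 3·7518 + 4·23897 + 5·7808 = 18635 + 4236 + 22554 + 95588 + 39040 = 180053
Weight total: 1 + 2 + 3 + 4 + 5 = 15
WMA = 180053 / 15 = 12003.53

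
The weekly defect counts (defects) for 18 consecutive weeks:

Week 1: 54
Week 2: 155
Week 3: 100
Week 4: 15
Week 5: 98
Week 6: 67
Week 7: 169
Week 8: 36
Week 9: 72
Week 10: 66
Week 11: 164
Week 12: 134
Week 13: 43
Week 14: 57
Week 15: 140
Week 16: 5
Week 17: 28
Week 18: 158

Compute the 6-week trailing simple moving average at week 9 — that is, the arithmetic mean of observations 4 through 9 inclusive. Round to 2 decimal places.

76.17

Sum of periods 4–9: 15 + 98 + 67 + 169 + 36 + 72 = 457
Divide by 6: 457 / 6 = 76.17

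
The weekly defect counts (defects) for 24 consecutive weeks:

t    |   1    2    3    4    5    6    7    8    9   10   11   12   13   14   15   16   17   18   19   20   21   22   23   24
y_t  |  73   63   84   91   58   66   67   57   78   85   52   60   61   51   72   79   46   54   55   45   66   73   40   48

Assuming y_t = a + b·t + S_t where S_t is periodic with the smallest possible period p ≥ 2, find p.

6

First differences y_{t+1} − y_t: -10, 21, 7, -33, 8, 1, -10, 21, 7, -33, 8, 1, -10, 21, …
The difference pattern repeats every 6 terms and not for any smaller step, so p = 6.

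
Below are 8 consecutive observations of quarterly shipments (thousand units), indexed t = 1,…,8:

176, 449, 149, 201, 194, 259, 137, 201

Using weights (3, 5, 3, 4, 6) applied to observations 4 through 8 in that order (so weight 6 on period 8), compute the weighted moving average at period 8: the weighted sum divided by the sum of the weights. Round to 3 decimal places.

Weighted sum: 3·201 + 5·194 + 3·259 + 4·137 + 6·201 = 603 + 970 + 777 + 548 + 1206 = 4104
Weight total: 3 + 5 + 3 + 4 + 6 = 21
WMA = 4104 / 21 = 195.429

195.429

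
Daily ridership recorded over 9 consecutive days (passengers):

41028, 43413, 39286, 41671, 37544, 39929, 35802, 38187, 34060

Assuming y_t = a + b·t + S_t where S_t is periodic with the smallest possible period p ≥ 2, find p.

First differences y_{t+1} − y_t: 2385, -4127, 2385, -4127, 2385, -4127, …
The difference pattern repeats every 2 terms and not for any smaller step, so p = 2.

2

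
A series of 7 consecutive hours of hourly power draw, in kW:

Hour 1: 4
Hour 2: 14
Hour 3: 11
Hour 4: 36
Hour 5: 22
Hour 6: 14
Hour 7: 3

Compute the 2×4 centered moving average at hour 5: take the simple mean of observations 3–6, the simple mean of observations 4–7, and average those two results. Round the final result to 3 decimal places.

19.750

Sum over 3–6: 11 + 36 + 22 + 14 = 83
Sum over 4–7: 36 + 22 + 14 + 3 = 75
CMA at t=5 = (83 + 75) / (2·4) = 158 / 8 = 19.750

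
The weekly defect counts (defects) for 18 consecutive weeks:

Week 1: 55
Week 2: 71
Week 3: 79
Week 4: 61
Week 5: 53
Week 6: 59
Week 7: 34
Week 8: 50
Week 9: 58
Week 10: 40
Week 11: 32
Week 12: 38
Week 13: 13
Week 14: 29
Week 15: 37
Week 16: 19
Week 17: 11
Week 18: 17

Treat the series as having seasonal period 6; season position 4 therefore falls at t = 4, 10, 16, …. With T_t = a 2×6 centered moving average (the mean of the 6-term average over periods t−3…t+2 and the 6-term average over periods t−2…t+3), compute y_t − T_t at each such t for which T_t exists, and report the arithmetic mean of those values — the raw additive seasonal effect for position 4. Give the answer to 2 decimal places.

Season position 4 occurs at t = 4, 10 (where T_t is defined).
t=4: T_4 = 61.2500; y_4 − T_4 = 61 − 61.2500 = -0.2500
t=10: T_10 = 40.2500; y_10 − T_10 = 40 − 40.2500 = -0.2500
Mean deviation: (-0.2500 + -0.2500) / 2 = -0.25

-0.25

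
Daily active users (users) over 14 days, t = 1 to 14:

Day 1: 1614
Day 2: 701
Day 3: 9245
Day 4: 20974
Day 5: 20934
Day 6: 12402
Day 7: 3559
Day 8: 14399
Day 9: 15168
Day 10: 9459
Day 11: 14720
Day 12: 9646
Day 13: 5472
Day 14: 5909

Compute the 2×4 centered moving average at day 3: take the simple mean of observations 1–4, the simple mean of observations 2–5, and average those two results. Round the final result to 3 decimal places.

Sum over 1–4: 1614 + 701 + 9245 + 20974 = 32534
Sum over 2–5: 701 + 9245 + 20974 + 20934 = 51854
CMA at t=3 = (32534 + 51854) / (2·4) = 84388 / 8 = 10548.500

10548.500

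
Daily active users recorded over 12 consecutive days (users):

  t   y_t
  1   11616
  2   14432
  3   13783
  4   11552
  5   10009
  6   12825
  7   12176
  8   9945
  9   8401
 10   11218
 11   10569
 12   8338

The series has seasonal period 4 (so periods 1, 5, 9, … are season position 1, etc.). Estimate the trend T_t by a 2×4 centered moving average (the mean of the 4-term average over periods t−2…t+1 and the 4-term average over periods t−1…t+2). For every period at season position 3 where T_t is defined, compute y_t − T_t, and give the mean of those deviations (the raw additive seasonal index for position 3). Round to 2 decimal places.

Season position 3 occurs at t = 3, 7 (where T_t is defined).
t=3: T_3 = 12644.8750; y_3 − T_3 = 13783 − 12644.8750 = 1138.1250
t=7: T_7 = 11037.7500; y_7 − T_7 = 12176 − 11037.7500 = 1138.2500
Mean deviation: (1138.1250 + 1138.2500) / 2 = 1138.19

1138.19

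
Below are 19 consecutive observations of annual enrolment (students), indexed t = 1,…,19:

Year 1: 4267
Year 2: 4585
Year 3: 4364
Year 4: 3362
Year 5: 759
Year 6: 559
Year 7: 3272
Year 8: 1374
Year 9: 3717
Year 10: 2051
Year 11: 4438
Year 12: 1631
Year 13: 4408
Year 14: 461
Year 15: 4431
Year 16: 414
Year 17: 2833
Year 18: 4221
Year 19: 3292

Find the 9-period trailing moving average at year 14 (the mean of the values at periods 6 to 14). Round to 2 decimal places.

Sum of periods 6–14: 559 + 3272 + 1374 + 3717 + 2051 + 4438 + 1631 + 4408 + 461 = 21911
Divide by 9: 21911 / 9 = 2434.56

2434.56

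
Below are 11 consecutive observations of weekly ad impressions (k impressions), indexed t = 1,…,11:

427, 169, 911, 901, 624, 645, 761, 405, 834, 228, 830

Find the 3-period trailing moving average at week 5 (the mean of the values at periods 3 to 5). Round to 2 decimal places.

812.00

Sum of periods 3–5: 911 + 901 + 624 = 2436
Divide by 3: 2436 / 3 = 812.00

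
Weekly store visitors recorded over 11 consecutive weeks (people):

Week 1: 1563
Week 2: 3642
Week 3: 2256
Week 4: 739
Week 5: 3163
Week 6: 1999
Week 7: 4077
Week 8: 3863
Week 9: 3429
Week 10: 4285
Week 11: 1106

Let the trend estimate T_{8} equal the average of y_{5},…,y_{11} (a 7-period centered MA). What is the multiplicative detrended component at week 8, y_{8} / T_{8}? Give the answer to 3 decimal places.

1.234

Trend T_8 = (3163 + 1999 + 4077 + 3863 + 3429 + 4285 + 1106) / 7 = 21922/7 = 3131.71429
Ratio to trend: 3863 / 3131.71429 = 1.234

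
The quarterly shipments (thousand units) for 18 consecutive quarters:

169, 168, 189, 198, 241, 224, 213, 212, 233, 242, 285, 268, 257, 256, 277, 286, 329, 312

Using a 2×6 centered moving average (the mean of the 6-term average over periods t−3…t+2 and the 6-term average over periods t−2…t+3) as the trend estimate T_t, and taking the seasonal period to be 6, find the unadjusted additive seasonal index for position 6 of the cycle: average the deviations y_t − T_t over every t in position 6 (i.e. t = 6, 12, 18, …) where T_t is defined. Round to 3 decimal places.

Season position 6 occurs at t = 6, 12 (where T_t is defined).
t=6: T_6 = 216.50000; y_6 − T_6 = 224 − 216.50000 = 7.50000
t=12: T_12 = 260.50000; y_12 − T_12 = 268 − 260.50000 = 7.50000
Mean deviation: (7.50000 + 7.50000) / 2 = 7.500

7.500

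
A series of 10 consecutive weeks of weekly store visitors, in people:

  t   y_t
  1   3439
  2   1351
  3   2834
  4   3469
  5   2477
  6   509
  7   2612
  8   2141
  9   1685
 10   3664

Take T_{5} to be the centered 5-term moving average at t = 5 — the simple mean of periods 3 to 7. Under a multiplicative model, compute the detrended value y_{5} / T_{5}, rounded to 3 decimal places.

1.041

Trend T_5 = (2834 + 3469 + 2477 + 509 + 2612) / 5 = 11901/5 = 2380.20000
Ratio to trend: 2477 / 2380.20000 = 1.041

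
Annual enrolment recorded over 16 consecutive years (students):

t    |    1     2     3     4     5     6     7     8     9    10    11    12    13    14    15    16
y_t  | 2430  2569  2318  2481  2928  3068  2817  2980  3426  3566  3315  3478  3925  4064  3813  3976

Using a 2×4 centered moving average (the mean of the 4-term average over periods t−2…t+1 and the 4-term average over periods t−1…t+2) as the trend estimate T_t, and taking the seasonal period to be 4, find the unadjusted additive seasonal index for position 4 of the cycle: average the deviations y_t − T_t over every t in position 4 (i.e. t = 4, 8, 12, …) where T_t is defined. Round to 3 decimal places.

Season position 4 occurs at t = 4, 8, 12 (where T_t is defined).
t=4: T_4 = 2636.37500; y_4 − T_4 = 2481 − 2636.37500 = -155.37500
t=8: T_8 = 3135.00000; y_8 − T_8 = 2980 − 3135.00000 = -155.00000
t=12: T_12 = 3633.25000; y_12 − T_12 = 3478 − 3633.25000 = -155.25000
Mean deviation: (-155.37500 + -155.00000 + -155.25000) / 3 = -155.208

-155.208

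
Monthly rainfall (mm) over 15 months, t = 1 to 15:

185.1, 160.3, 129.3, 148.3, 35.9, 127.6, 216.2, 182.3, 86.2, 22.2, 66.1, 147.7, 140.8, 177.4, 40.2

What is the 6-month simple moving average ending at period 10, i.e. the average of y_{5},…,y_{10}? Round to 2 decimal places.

111.73

Sum of periods 5–10: 35.9 + 127.6 + 216.2 + 182.3 + 86.2 + 22.2 = 670.4
Divide by 6: 670.4 / 6 = 111.73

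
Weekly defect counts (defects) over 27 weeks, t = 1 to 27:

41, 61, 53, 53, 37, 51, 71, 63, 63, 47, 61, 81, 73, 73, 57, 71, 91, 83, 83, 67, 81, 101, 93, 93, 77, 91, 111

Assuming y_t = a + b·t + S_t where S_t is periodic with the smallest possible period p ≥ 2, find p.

First differences y_{t+1} − y_t: 20, -8, 0, -16, 14, 20, -8, 0, -16, 14, 20, -8, …
The difference pattern repeats every 5 terms and not for any smaller step, so p = 5.

5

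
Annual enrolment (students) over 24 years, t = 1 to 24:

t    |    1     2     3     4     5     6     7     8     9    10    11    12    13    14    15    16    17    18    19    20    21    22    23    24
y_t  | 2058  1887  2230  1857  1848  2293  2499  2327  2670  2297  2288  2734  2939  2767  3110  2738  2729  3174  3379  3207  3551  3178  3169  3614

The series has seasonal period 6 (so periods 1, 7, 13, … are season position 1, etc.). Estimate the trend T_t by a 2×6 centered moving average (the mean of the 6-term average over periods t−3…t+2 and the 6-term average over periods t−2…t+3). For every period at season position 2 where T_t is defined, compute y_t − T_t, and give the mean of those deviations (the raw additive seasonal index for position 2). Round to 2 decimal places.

Season position 2 occurs at t = 8, 14, 20 (where T_t is defined).
t=8: T_8 = 2359.0000; y_8 − T_8 = 2327 − 2359.0000 = -32.0000
t=14: T_14 = 2799.4167; y_14 − T_14 = 2767 − 2799.4167 = -32.4167
t=20: T_20 = 3239.6667; y_20 − T_20 = 3207 − 3239.6667 = -32.6667
Mean deviation: (-32.0000 + -32.4167 + -32.6667) / 3 = -32.36

-32.36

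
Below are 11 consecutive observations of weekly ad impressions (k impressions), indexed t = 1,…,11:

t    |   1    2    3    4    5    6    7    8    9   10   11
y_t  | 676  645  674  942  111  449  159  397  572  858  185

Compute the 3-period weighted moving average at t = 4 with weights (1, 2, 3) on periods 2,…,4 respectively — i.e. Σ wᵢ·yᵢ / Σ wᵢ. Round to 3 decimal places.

Weighted sum: 1·645 + 2·674 + 3·942 = 645 + 1348 + 2826 = 4819
Weight total: 1 + 2 + 3 = 6
WMA = 4819 / 6 = 803.167

803.167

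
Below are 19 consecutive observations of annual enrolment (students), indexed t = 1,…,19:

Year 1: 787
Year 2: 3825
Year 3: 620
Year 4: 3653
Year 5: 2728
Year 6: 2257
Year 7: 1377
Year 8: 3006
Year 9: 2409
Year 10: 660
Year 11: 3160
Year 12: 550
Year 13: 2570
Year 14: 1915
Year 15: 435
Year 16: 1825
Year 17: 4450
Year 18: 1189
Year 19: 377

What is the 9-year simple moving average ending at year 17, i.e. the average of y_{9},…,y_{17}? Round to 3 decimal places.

1997.111

Sum of periods 9–17: 2409 + 660 + 3160 + 550 + 2570 + 1915 + 435 + 1825 + 4450 = 17974
Divide by 9: 17974 / 9 = 1997.111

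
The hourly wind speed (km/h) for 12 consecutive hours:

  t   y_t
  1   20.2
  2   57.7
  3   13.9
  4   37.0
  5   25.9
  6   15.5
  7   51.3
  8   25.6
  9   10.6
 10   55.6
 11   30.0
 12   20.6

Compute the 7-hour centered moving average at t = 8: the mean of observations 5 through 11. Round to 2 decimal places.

Sum of periods 5–11: 25.9 + 15.5 + 51.3 + 25.6 + 10.6 + 55.6 + 30.0 = 214.5
Divide by 7: 214.5 / 7 = 30.64

30.64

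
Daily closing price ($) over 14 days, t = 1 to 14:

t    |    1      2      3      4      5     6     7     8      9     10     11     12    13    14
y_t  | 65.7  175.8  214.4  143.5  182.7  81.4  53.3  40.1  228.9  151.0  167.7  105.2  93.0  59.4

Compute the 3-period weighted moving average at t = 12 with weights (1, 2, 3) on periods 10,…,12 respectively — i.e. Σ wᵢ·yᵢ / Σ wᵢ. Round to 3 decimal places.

133.667

Weighted sum: 1·151.0 + 2·167.7 + 3·105.2 = 151.0 + 335.4 + 315.6 = 802.0
Weight total: 1 + 2 + 3 = 6
WMA = 802.0 / 6 = 133.667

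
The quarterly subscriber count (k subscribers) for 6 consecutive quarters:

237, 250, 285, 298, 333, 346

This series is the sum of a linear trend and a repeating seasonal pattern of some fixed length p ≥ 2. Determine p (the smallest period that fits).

First differences y_{t+1} − y_t: 13, 35, 13, 35, 13, …
The difference pattern repeats every 2 terms and not for any smaller step, so p = 2.

2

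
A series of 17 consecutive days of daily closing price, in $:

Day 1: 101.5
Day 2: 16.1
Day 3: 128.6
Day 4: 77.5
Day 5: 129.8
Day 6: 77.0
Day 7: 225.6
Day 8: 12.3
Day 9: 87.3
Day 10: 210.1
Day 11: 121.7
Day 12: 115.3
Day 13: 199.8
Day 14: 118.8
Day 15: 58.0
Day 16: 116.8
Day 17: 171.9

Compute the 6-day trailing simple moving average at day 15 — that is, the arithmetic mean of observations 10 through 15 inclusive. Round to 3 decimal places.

137.283

Sum of periods 10–15: 210.1 + 121.7 + 115.3 + 199.8 + 118.8 + 58.0 = 823.7
Divide by 6: 823.7 / 6 = 137.283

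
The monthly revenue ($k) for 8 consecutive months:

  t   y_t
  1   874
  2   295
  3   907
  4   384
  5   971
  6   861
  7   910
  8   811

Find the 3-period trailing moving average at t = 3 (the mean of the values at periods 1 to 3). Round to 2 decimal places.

692.00

Sum of periods 1–3: 874 + 295 + 907 = 2076
Divide by 3: 2076 / 3 = 692.00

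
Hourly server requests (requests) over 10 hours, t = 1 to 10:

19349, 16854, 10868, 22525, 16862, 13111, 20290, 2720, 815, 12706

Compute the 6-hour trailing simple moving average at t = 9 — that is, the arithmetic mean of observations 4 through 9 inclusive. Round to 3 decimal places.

Sum of periods 4–9: 22525 + 16862 + 13111 + 20290 + 2720 + 815 = 76323
Divide by 6: 76323 / 6 = 12720.500

12720.500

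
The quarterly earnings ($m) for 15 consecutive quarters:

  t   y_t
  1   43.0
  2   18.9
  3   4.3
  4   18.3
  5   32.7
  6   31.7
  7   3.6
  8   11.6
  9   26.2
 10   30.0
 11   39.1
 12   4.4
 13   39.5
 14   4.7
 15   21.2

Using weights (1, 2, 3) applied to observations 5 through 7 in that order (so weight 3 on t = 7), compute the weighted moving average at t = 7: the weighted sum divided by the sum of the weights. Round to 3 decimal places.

Weighted sum: 1·32.7 + 2·31.7 + 3·3.6 = 32.7 + 63.4 + 10.8 = 106.9
Weight total: 1 + 2 + 3 = 6
WMA = 106.9 / 6 = 17.817

17.817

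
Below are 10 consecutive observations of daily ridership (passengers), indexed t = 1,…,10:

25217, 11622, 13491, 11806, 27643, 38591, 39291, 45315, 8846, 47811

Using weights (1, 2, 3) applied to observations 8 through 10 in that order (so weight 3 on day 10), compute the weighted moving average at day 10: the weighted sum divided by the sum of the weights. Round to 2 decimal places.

34406.67

Weighted sum: 1·45315 + 2·8846 + 3·47811 = 45315 + 17692 + 143433 = 206440
Weight total: 1 + 2 + 3 = 6
WMA = 206440 / 6 = 34406.67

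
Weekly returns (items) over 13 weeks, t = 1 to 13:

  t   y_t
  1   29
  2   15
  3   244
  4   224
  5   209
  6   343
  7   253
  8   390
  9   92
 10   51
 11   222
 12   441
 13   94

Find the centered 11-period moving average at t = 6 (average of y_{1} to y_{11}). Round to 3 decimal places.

Sum of periods 1–11: 29 + 15 + 244 + 224 + 209 + 343 + 253 + 390 + 92 + 51 + 222 = 2072
Divide by 11: 2072 / 11 = 188.364

188.364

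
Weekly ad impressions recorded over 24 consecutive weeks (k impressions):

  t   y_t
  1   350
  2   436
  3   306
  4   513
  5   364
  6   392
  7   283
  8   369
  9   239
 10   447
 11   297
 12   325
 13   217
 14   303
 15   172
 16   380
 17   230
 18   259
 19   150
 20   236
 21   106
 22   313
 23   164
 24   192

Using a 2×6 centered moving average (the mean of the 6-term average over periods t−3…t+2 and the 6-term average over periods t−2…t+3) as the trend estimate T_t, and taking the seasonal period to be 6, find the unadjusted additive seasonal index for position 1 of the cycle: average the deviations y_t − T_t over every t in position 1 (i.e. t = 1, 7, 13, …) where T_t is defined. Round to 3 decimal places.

-71.222

Season position 1 occurs at t = 7, 13, 19 (where T_t is defined).
t=7: T_7 = 354.50000; y_7 − T_7 = 283 − 354.50000 = -71.50000
t=13: T_13 = 287.91667; y_13 − T_13 = 217 − 287.91667 = -70.91667
t=19: T_19 = 221.25000; y_19 − T_19 = 150 − 221.25000 = -71.25000
Mean deviation: (-71.50000 + -70.91667 + -71.25000) / 3 = -71.222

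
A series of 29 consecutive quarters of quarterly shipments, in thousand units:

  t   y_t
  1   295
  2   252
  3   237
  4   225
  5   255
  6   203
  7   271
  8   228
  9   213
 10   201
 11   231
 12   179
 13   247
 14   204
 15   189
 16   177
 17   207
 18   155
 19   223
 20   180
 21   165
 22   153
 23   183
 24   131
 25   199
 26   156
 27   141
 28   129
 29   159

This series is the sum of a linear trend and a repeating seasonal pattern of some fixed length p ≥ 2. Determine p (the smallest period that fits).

6

First differences y_{t+1} − y_t: -43, -15, -12, 30, -52, 68, -43, -15, -12, 30, -52, 68, -43, -15, …
The difference pattern repeats every 6 terms and not for any smaller step, so p = 6.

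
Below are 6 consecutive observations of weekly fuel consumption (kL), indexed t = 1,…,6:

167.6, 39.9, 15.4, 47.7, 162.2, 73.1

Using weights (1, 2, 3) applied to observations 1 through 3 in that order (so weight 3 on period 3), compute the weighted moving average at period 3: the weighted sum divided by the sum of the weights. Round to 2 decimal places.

48.93

Weighted sum: 1·167.6 + 2·39.9 + 3·15.4 = 167.6 + 79.8 + 46.2 = 293.6
Weight total: 1 + 2 + 3 = 6
WMA = 293.6 / 6 = 48.93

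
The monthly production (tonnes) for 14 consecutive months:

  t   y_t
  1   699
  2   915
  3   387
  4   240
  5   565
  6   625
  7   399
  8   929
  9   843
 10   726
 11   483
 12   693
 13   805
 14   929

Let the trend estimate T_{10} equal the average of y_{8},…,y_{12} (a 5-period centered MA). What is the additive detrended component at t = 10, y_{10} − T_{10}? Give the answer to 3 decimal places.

Trend T_10 = (929 + 843 + 726 + 483 + 693) / 5 = 3674/5 = 734.80000
Detrended value: 726 − 734.80000 = -8.800

-8.800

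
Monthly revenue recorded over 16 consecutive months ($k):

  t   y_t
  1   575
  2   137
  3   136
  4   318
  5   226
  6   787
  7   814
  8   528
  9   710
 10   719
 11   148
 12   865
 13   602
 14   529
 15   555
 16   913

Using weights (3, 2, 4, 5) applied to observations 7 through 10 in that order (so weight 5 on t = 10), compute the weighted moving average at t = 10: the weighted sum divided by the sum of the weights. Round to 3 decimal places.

709.500

Weighted sum: 3·814 + 2·528 + 4·710 + 5·719 = 2442 + 1056 + 2840 + 3595 = 9933
Weight total: 3 + 2 + 4 + 5 = 14
WMA = 9933 / 14 = 709.500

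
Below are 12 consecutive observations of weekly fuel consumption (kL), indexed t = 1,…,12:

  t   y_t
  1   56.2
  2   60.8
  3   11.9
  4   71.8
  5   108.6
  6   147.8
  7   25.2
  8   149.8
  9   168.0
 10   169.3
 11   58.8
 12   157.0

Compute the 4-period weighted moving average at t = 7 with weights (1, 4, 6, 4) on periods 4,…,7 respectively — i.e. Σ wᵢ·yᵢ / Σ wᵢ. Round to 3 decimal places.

Weighted sum: 1·71.8 + 4·108.6 + 6·147.8 + 4·25.2 = 71.8 + 434.4 + 886.8 + 100.8 = 1493.8
Weight total: 1 + 4 + 6 + 4 = 15
WMA = 1493.8 / 15 = 99.587

99.587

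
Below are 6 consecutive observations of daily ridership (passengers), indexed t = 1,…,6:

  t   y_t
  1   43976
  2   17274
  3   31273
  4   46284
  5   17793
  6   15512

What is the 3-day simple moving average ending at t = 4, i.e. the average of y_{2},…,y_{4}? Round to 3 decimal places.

31610.333

Sum of periods 2–4: 17274 + 31273 + 46284 = 94831
Divide by 3: 94831 / 3 = 31610.333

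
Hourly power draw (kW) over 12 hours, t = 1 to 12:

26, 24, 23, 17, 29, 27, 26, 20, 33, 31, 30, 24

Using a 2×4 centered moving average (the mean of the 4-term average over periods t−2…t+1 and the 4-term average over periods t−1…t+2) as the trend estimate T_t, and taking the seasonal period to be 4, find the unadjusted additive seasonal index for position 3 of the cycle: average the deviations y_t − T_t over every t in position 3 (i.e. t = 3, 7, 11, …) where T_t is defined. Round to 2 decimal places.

Season position 3 occurs at t = 3, 7 (where T_t is defined).
t=3: T_3 = 22.8750; y_3 − T_3 = 23 − 22.8750 = 0.1250
t=7: T_7 = 26.0000; y_7 − T_7 = 26 − 26.0000 = 0.0000
Mean deviation: (0.1250 + 0.0000) / 2 = 0.06

0.06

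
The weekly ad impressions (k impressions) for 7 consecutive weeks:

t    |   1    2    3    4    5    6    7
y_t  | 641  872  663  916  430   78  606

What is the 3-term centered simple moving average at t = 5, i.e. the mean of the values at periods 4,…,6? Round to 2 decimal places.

474.67

Sum of periods 4–6: 916 + 430 + 78 = 1424
Divide by 3: 1424 / 3 = 474.67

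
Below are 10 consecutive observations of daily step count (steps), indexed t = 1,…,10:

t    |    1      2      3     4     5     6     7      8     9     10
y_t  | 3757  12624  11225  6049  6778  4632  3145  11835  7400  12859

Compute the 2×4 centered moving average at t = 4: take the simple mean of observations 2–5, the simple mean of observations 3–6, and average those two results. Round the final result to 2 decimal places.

8170.00

Sum over 2–5: 12624 + 11225 + 6049 + 6778 = 36676
Sum over 3–6: 11225 + 6049 + 6778 + 4632 = 28684
CMA at t=4 = (36676 + 28684) / (2·4) = 65360 / 8 = 8170.00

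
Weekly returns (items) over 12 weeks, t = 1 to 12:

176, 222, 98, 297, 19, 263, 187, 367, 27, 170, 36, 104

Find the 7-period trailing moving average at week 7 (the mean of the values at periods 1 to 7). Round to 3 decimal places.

Sum of periods 1–7: 176 + 222 + 98 + 297 + 19 + 263 + 187 = 1262
Divide by 7: 1262 / 7 = 180.286

180.286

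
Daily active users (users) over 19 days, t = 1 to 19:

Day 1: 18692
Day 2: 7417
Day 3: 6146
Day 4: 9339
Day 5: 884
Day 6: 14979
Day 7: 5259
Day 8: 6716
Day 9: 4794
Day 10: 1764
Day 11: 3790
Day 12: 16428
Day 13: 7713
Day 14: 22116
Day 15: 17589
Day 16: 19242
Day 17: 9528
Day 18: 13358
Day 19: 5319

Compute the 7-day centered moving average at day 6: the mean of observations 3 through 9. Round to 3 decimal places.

Sum of periods 3–9: 6146 + 9339 + 884 + 14979 + 5259 + 6716 + 4794 = 48117
Divide by 7: 48117 / 7 = 6873.857

6873.857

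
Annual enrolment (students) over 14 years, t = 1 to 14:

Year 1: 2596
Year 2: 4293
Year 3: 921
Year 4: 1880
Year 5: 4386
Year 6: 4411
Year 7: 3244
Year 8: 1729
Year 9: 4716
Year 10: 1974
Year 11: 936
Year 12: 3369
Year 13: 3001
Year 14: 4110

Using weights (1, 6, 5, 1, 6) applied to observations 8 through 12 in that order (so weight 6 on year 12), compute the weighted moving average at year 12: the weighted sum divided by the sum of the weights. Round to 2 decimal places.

Weighted sum: 1·1729 + 6·4716 + 5·1974 + 1·936 + 6·3369 = 1729 + 28296 + 9870 + 936 + 20214 = 61045
Weight total: 1 + 6 + 5 + 1 + 6 = 19
WMA = 61045 / 19 = 3212.89

3212.89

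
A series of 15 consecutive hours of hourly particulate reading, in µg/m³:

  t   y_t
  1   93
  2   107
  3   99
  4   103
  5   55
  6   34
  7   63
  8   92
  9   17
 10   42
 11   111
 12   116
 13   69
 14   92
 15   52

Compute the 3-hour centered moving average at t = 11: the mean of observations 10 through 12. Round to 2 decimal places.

89.67

Sum of periods 10–12: 42 + 111 + 116 = 269
Divide by 3: 269 / 3 = 89.67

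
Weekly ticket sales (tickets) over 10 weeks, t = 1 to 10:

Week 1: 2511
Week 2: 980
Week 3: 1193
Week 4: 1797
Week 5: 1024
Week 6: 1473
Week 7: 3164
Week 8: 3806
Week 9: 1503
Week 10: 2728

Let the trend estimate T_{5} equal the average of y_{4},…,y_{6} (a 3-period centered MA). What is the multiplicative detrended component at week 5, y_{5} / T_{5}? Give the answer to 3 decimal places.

Trend T_5 = (1797 + 1024 + 1473) / 3 = 4294/3 = 1431.33333
Ratio to trend: 1024 / 1431.33333 = 0.715

0.715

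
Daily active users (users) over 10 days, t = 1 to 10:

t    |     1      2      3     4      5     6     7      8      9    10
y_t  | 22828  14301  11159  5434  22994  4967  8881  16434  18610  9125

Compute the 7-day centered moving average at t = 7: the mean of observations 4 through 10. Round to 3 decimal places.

Sum of periods 4–10: 5434 + 22994 + 4967 + 8881 + 16434 + 18610 + 9125 = 86445
Divide by 7: 86445 / 7 = 12349.286

12349.286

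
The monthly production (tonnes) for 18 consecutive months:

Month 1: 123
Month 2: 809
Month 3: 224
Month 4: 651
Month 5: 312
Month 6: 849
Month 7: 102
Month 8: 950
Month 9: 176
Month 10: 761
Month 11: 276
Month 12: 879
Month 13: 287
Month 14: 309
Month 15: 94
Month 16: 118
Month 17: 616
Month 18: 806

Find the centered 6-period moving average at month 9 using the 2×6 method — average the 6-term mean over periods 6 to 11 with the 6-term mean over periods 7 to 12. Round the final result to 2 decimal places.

521.50

Sum over 6–11: 849 + 102 + 950 + 176 + 761 + 276 = 3114
Sum over 7–12: 102 + 950 + 176 + 761 + 276 + 879 = 3144
CMA at t=9 = (3114 + 3144) / (2·6) = 6258 / 12 = 521.50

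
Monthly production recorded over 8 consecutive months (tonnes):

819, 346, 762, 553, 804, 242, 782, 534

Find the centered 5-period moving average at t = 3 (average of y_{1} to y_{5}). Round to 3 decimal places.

656.800

Sum of periods 1–5: 819 + 346 + 762 + 553 + 804 = 3284
Divide by 5: 3284 / 5 = 656.800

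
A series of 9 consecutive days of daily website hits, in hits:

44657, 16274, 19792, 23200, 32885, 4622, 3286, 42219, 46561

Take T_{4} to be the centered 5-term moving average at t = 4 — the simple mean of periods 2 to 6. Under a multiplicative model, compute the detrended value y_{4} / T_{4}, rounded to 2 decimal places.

1.20

Trend T_4 = (16274 + 19792 + 23200 + 32885 + 4622) / 5 = 96773/5 = 19354.6000
Ratio to trend: 23200 / 19354.6000 = 1.20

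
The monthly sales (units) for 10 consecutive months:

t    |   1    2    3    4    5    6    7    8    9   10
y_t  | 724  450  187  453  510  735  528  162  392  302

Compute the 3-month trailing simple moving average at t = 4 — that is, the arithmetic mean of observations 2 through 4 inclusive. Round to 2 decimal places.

Sum of periods 2–4: 450 + 187 + 453 = 1090
Divide by 3: 1090 / 3 = 363.33

363.33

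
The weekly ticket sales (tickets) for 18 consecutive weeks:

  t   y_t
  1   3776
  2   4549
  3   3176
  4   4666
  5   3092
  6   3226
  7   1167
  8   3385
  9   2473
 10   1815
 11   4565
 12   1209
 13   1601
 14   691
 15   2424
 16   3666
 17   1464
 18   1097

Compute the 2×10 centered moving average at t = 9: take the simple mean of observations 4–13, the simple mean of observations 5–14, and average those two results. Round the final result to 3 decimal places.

Sum over 4–13: 4666 + 3092 + 3226 + 1167 + 3385 + 2473 + 1815 + 4565 + 1209 + 1601 = 27199
Sum over 5–14: 3092 + 3226 + 1167 + 3385 + 2473 + 1815 + 4565 + 1209 + 1601 + 691 = 23224
CMA at t=9 = (27199 + 23224) / (2·10) = 50423 / 20 = 2521.150

2521.150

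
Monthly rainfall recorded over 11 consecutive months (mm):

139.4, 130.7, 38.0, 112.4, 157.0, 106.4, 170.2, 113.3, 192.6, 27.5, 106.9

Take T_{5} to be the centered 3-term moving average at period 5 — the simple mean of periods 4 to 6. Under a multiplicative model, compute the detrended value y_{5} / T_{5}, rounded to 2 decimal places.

Trend T_5 = (112.4 + 157.0 + 106.4) / 3 = 375.8/3 = 125.2667
Ratio to trend: 157.0 / 125.2667 = 1.25

1.25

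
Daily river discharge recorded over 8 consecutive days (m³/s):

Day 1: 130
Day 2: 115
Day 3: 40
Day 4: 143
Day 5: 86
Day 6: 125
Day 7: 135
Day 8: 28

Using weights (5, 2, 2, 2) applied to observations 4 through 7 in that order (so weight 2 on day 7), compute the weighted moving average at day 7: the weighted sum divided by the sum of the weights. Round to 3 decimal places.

127.909

Weighted sum: 5·143 + 2·86 + 2·125 + 2·135 = 715 + 172 + 250 + 270 = 1407
Weight total: 5 + 2 + 2 + 2 = 11
WMA = 1407 / 11 = 127.909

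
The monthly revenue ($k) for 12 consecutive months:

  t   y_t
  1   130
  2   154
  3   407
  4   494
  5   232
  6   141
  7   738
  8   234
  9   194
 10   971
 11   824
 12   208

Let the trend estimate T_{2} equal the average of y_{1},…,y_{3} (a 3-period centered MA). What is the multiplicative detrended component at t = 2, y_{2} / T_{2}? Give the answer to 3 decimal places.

0.669

Trend T_2 = (130 + 154 + 407) / 3 = 691/3 = 230.33333
Ratio to trend: 154 / 230.33333 = 0.669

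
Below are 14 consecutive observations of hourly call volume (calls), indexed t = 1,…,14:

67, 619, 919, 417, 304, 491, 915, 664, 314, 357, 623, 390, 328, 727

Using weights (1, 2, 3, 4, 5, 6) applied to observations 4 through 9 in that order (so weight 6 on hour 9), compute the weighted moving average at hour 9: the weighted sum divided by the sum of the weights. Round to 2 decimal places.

Weighted sum: 1·417 + 2·304 + 3·491 + 4·915 + 5·664 + 6·314 = 417 + 608 + 1473 + 3660 + 3320 + 1884 = 11362
Weight total: 1 + 2 + 3 + 4 + 5 + 6 = 21
WMA = 11362 / 21 = 541.05

541.05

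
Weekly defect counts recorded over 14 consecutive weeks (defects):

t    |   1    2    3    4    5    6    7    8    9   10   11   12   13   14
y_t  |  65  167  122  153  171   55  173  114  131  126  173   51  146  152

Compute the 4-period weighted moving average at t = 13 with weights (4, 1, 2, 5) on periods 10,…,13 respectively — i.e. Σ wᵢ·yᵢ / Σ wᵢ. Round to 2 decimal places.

Weighted sum: 4·126 + 1·173 + 2·51 + 5·146 = 504 + 173 + 102 + 730 = 1509
Weight total: 4 + 1 + 2 + 5 = 12
WMA = 1509 / 12 = 125.75

125.75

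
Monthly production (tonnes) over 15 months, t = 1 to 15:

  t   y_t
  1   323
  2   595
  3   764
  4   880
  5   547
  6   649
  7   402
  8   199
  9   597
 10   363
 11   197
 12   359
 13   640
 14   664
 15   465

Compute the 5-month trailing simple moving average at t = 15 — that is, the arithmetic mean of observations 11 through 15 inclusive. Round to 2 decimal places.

465.00

Sum of periods 11–15: 197 + 359 + 640 + 664 + 465 = 2325
Divide by 5: 2325 / 5 = 465.00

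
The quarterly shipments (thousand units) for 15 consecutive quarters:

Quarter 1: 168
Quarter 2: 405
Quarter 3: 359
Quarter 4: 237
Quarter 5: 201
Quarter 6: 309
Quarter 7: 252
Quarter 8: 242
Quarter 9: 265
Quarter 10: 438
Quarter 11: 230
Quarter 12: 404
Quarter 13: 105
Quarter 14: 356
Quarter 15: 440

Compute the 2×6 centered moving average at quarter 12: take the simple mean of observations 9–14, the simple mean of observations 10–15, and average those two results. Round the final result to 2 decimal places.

Sum over 9–14: 265 + 438 + 230 + 404 + 105 + 356 = 1798
Sum over 10–15: 438 + 230 + 404 + 105 + 356 + 440 = 1973
CMA at t=12 = (1798 + 1973) / (2·6) = 3771 / 12 = 314.25

314.25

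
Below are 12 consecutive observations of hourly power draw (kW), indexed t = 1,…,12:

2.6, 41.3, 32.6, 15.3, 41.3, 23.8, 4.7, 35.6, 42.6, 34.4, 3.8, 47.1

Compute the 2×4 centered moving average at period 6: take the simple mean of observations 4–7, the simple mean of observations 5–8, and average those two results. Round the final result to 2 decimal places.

23.81

Sum over 4–7: 15.3 + 41.3 + 23.8 + 4.7 = 85.1
Sum over 5–8: 41.3 + 23.8 + 4.7 + 35.6 = 105.4
CMA at t=6 = (85.1 + 105.4) / (2·4) = 190.5 / 8 = 23.81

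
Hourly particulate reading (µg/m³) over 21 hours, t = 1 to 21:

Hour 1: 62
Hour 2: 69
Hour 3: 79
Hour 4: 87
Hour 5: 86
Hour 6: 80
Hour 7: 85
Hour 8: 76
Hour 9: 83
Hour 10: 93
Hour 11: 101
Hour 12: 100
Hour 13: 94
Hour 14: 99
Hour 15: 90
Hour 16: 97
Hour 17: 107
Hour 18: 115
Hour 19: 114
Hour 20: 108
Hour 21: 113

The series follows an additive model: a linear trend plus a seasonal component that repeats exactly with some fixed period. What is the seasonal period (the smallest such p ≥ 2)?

7

First differences y_{t+1} − y_t: 7, 10, 8, -1, -6, 5, -9, 7, 10, 8, -1, -6, 5, -9, 7, 10, …
The difference pattern repeats every 7 terms and not for any smaller step, so p = 7.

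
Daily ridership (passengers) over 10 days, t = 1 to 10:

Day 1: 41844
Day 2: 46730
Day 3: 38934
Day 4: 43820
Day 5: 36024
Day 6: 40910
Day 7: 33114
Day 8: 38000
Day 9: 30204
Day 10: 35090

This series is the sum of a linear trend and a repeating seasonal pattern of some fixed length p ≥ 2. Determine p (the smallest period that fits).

First differences y_{t+1} − y_t: 4886, -7796, 4886, -7796, 4886, -7796, …
The difference pattern repeats every 2 terms and not for any smaller step, so p = 2.

2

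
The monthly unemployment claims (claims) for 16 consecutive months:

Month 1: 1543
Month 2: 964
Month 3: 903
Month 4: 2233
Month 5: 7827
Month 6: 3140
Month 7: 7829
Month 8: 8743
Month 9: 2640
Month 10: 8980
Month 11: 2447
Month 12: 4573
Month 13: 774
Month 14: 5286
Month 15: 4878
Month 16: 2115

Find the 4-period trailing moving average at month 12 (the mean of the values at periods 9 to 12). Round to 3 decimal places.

4660.000

Sum of periods 9–12: 2640 + 8980 + 2447 + 4573 = 18640
Divide by 4: 18640 / 4 = 4660.000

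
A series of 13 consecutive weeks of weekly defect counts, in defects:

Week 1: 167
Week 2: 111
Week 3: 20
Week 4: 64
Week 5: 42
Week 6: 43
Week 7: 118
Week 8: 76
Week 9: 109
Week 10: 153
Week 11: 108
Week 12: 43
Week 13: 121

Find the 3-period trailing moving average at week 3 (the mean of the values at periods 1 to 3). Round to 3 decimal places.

99.333

Sum of periods 1–3: 167 + 111 + 20 = 298
Divide by 3: 298 / 3 = 99.333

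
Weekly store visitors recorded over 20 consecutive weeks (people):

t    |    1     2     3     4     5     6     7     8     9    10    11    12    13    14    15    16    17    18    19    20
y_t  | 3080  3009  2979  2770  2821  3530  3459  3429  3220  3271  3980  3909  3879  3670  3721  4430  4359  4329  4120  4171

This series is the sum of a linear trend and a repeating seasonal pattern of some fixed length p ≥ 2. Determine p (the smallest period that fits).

First differences y_{t+1} − y_t: -71, -30, -209, 51, 709, -71, -30, -209, 51, 709, -71, -30, …
The difference pattern repeats every 5 terms and not for any smaller step, so p = 5.

5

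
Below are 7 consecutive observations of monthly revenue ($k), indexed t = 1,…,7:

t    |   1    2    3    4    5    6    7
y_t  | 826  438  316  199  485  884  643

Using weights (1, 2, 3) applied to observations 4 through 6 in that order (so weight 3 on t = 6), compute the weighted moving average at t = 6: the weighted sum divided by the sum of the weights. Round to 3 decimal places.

636.833

Weighted sum: 1·199 + 2·485 + 3·884 = 199 + 970 + 2652 = 3821
Weight total: 1 + 2 + 3 = 6
WMA = 3821 / 6 = 636.833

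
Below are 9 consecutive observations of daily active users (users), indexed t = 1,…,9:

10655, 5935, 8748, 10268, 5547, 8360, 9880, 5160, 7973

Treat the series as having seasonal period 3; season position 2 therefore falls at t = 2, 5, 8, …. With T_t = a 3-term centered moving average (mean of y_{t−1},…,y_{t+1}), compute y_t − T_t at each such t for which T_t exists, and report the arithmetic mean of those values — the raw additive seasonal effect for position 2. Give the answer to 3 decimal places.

-2511.111

Season position 2 occurs at t = 2, 5, 8 (where T_t is defined).
t=2: T_2 = 8446.00000; y_2 − T_2 = 5935 − 8446.00000 = -2511.00000
t=5: T_5 = 8058.33333; y_5 − T_5 = 5547 − 8058.33333 = -2511.33333
t=8: T_8 = 7671.00000; y_8 − T_8 = 5160 − 7671.00000 = -2511.00000
Mean deviation: (-2511.00000 + -2511.33333 + -2511.00000) / 3 = -2511.111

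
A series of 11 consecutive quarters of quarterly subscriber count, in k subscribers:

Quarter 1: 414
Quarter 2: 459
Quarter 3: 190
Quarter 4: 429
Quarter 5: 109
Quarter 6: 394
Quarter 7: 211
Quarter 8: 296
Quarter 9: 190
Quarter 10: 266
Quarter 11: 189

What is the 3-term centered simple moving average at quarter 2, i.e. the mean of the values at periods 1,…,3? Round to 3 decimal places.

354.333

Sum of periods 1–3: 414 + 459 + 190 = 1063
Divide by 3: 1063 / 3 = 354.333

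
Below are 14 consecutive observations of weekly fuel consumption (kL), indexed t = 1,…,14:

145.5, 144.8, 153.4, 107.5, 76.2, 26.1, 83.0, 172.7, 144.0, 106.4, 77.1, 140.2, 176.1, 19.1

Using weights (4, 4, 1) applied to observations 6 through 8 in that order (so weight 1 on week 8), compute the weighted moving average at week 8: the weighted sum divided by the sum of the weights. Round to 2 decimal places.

67.68

Weighted sum: 4·26.1 + 4·83.0 + 1·172.7 = 104.4 + 332.0 + 172.7 = 609.1
Weight total: 4 + 4 + 1 = 9
WMA = 609.1 / 9 = 67.68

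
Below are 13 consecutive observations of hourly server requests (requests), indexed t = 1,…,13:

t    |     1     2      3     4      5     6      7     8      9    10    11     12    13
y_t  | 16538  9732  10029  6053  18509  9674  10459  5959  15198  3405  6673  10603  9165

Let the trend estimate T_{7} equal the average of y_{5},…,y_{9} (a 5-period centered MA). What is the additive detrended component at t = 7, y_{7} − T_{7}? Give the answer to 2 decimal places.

Trend T_7 = (18509 + 9674 + 10459 + 5959 + 15198) / 5 = 59799/5 = 11959.8000
Detrended value: 10459 − 11959.8000 = -1500.80

-1500.80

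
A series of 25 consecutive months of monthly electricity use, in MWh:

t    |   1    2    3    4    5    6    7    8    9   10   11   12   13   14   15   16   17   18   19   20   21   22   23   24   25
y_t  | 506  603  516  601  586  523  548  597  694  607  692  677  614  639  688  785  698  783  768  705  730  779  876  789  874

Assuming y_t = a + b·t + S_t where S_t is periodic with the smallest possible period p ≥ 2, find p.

7

First differences y_{t+1} − y_t: 97, -87, 85, -15, -63, 25, 49, 97, -87, 85, -15, -63, 25, 49, 97, -87, …
The difference pattern repeats every 7 terms and not for any smaller step, so p = 7.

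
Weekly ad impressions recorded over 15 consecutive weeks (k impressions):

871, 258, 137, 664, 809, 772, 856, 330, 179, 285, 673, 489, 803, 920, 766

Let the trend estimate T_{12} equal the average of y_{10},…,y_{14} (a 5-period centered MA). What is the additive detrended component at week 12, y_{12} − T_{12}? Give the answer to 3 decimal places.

-145.000

Trend T_12 = (285 + 673 + 489 + 803 + 920) / 5 = 3170/5 = 634.00000
Detrended value: 489 − 634.00000 = -145.000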